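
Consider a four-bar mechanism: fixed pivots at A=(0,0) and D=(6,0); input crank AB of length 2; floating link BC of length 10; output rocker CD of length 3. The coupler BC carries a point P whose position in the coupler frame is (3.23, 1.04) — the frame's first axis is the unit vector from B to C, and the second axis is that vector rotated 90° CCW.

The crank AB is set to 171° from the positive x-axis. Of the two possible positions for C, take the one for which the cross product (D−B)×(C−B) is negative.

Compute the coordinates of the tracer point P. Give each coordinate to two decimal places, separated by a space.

1.42 0.39

A=(0,0), D=(6.00,0)
B = A + 2.00·(cos171°, sin171°) = (-1.9754, 0.3129)
|BD| = 7.9815
circle(B,10.00) ∩ circle(D,3.00): a=9.6914, h=2.4650
  candidates: C₊=(7.8052,2.3961) cross=19.674; C₋=(7.6120,-2.5301) cross=-19.674
  mode - wants cross < 0 → take C=(7.6120,-2.5301) (cross=-19.674)
ex = (C−B)/|BC| = (0.9587,-0.2843); ey = (0.2843,0.9587)
P = B + 3.23·ex + 1.04·ey = (1.4170,0.3917)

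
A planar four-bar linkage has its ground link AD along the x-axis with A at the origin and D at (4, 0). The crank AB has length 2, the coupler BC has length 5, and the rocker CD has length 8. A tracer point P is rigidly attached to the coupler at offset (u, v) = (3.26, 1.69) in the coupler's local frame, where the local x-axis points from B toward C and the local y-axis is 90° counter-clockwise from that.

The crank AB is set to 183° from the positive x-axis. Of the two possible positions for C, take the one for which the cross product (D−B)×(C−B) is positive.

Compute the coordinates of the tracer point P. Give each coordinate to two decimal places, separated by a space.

A=(0,0), D=(4.00,0)
B = A + 2.00·(cos183°, sin183°) = (-1.9973, -0.1047)
|BD| = 5.9982
circle(B,5.00) ∩ circle(D,8.00): a=-0.2519, h=4.9937
  candidates: C₊=(-2.3363,4.8838) cross=29.953; C₋=(-2.1620,-5.1020) cross=-29.953
  mode + wants cross > 0 → take C=(-2.3363,4.8838) (cross=29.953)
ex = (C−B)/|BC| = (-0.0678,0.9977); ey = (-0.9977,-0.0678)
P = B + 3.26·ex + 1.69·ey = (-3.9044,3.0332)

-3.90 3.03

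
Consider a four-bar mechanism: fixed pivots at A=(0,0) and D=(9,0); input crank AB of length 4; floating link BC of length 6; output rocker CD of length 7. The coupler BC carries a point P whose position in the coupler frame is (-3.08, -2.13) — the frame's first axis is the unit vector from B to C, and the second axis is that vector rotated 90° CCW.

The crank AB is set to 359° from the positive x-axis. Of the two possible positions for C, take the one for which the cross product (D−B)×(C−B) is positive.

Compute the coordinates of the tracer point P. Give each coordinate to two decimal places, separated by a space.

A=(0,0), D=(9.00,0)
B = A + 4.00·(cos359°, sin359°) = (3.9994, -0.0698)
|BD| = 5.0011
circle(B,6.00) ∩ circle(D,7.00): a=1.2008, h=5.8786
  candidates: C₊=(5.1180,5.8250) cross=29.399; C₋=(5.2822,-5.9311) cross=-29.399
  mode + wants cross > 0 → take C=(5.1180,5.8250) (cross=29.399)
ex = (C−B)/|BC| = (0.1864,0.9825); ey = (-0.9825,0.1864)
P = B + -3.08·ex + -2.13·ey = (5.5178,-3.4929)

5.52 -3.49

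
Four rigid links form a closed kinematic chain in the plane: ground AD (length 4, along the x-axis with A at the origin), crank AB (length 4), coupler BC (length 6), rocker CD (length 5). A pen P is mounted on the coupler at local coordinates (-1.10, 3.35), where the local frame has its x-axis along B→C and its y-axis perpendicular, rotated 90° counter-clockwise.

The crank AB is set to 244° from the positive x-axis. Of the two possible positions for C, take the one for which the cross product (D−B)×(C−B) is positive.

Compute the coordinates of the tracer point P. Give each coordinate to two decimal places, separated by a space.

A=(0,0), D=(4.00,0)
B = A + 4.00·(cos244°, sin244°) = (-1.7535, -3.5952)
|BD| = 6.7844
circle(B,6.00) ∩ circle(D,5.00): a=4.2029, h=4.2820
  candidates: C₊=(-0.4584,2.2634) cross=29.051; C₋=(4.0799,-4.9994) cross=-29.051
  mode + wants cross > 0 → take C=(-0.4584,2.2634) (cross=29.051)
ex = (C−B)/|BC| = (0.2159,0.9764); ey = (-0.9764,0.2159)
P = B + -1.10·ex + 3.35·ey = (-5.2619,-3.9461)

-5.26 -3.95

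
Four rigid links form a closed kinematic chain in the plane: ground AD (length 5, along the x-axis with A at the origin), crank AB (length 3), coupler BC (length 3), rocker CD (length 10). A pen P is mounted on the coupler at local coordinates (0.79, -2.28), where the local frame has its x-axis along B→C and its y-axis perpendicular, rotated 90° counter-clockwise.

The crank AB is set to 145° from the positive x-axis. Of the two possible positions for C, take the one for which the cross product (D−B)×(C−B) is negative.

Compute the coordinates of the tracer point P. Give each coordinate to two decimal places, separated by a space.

-4.34 3.23

A=(0,0), D=(5.00,0)
B = A + 3.00·(cos145°, sin145°) = (-2.4575, 1.7207)
|BD| = 7.6534
circle(B,3.00) ∩ circle(D,10.00): a=-2.1184, h=2.1243
  candidates: C₊=(-4.0440,4.2669) cross=16.258; C₋=(-4.9992,0.1271) cross=-16.258
  mode - wants cross < 0 → take C=(-4.9992,0.1271) (cross=-16.258)
ex = (C−B)/|BC| = (-0.8472,-0.5312); ey = (0.5312,-0.8472)
P = B + 0.79·ex + -2.28·ey = (-4.3379,3.2328)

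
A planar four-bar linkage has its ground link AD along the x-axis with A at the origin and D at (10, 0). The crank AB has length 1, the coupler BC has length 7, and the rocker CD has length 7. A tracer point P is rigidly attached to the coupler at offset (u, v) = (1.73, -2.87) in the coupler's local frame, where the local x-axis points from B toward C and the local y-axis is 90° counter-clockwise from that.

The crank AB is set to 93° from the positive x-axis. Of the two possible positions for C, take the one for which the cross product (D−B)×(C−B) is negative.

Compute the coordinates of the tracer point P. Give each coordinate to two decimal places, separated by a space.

-1.11 -2.18

A=(0,0), D=(10.00,0)
B = A + 1.00·(cos93°, sin93°) = (-0.0523, 0.9986)
|BD| = 10.1018
circle(B,7.00) ∩ circle(D,7.00): a=5.0509, h=4.8465
  candidates: C₊=(5.4529,5.3221) cross=48.958; C₋=(4.4947,-4.3234) cross=-48.958
  mode - wants cross < 0 → take C=(4.4947,-4.3234) (cross=-48.958)
ex = (C−B)/|BC| = (0.6496,-0.7603); ey = (0.7603,0.6496)
P = B + 1.73·ex + -2.87·ey = (-1.1106,-2.1810)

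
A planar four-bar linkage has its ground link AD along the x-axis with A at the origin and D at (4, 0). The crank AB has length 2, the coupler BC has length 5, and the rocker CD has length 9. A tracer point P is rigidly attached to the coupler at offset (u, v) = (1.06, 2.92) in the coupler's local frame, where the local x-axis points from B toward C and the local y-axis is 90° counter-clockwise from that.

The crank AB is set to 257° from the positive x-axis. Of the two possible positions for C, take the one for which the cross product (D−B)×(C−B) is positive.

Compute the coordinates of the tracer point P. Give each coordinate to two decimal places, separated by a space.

A=(0,0), D=(4.00,0)
B = A + 2.00·(cos257°, sin257°) = (-0.4499, -1.9487)
|BD| = 4.8579
circle(B,5.00) ∩ circle(D,9.00): a=-3.3349, h=3.7254
  candidates: C₊=(-4.9991,0.1260) cross=18.098; C₋=(-2.0102,-6.6990) cross=-18.098
  mode + wants cross > 0 → take C=(-4.9991,0.1260) (cross=18.098)
ex = (C−B)/|BC| = (-0.9098,0.4150); ey = (-0.4150,-0.9098)
P = B + 1.06·ex + 2.92·ey = (-2.6260,-4.1656)

-2.63 -4.17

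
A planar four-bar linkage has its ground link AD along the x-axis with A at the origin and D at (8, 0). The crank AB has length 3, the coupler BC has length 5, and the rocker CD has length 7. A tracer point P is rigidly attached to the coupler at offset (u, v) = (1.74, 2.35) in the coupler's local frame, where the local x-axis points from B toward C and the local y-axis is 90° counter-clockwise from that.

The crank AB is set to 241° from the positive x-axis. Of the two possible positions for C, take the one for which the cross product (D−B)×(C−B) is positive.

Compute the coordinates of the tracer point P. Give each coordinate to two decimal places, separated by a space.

-2.53 0.10

A=(0,0), D=(8.00,0)
B = A + 3.00·(cos241°, sin241°) = (-1.4544, -2.6239)
|BD| = 9.8118
circle(B,5.00) ∩ circle(D,7.00): a=3.6829, h=3.3818
  candidates: C₊=(1.1900,1.6196) cross=33.181; C₋=(2.9987,-4.8976) cross=-33.181
  mode + wants cross > 0 → take C=(1.1900,1.6196) (cross=33.181)
ex = (C−B)/|BC| = (0.5289,0.8487); ey = (-0.8487,0.5289)
P = B + 1.74·ex + 2.35·ey = (-2.5286,0.0957)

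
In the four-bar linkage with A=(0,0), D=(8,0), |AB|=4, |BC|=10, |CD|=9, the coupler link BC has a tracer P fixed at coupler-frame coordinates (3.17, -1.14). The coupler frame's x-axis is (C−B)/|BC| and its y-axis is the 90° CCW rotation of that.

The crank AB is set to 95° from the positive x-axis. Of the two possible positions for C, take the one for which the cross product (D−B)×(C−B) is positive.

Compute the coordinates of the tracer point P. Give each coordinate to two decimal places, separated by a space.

A=(0,0), D=(8.00,0)
B = A + 4.00·(cos95°, sin95°) = (-0.3486, 3.9848)
|BD| = 9.2508
circle(B,10.00) ∩ circle(D,9.00): a=5.6524, h=8.2493
  candidates: C₊=(8.3058,8.9948) cross=76.313; C₋=(1.1991,-5.8947) cross=-76.313
  mode + wants cross > 0 → take C=(8.3058,8.9948) (cross=76.313)
ex = (C−B)/|BC| = (0.8654,0.5010); ey = (-0.5010,0.8654)
P = B + 3.17·ex + -1.14·ey = (2.9660,4.5863)

2.97 4.59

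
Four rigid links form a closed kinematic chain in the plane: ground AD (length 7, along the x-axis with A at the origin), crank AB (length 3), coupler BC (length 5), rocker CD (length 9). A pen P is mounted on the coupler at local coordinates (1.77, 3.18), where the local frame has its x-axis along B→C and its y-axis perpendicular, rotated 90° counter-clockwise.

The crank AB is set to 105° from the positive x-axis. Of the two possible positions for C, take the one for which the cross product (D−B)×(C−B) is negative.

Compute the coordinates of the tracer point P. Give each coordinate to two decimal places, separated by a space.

A=(0,0), D=(7.00,0)
B = A + 3.00·(cos105°, sin105°) = (-0.7765, 2.8978)
|BD| = 8.2988
circle(B,5.00) ∩ circle(D,9.00): a=0.7754, h=4.9395
  candidates: C₊=(1.6749,7.2556) cross=40.992; C₋=(-1.7746,-2.0016) cross=-40.992
  mode - wants cross < 0 → take C=(-1.7746,-2.0016) (cross=-40.992)
ex = (C−B)/|BC| = (-0.1996,-0.9799); ey = (0.9799,-0.1996)
P = B + 1.77·ex + 3.18·ey = (1.9862,0.5286)

1.99 0.53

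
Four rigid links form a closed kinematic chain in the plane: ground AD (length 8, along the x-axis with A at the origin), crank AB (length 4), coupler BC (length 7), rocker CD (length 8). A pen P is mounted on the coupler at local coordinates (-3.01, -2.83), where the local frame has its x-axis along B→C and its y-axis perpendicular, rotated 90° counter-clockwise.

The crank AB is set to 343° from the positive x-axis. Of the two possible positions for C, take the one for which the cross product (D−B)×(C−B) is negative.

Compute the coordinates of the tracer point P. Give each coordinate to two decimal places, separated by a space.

A=(0,0), D=(8.00,0)
B = A + 4.00·(cos343°, sin343°) = (3.8252, -1.1695)
|BD| = 4.3355
circle(B,7.00) ∩ circle(D,8.00): a=0.4378, h=6.9863
  candidates: C₊=(2.3623,5.6759) cross=30.289; C₋=(6.1314,-7.7787) cross=-30.289
  mode - wants cross < 0 → take C=(6.1314,-7.7787) (cross=-30.289)
ex = (C−B)/|BC| = (0.3294,-0.9442); ey = (0.9442,0.3294)
P = B + -3.01·ex + -2.83·ey = (0.1616,0.7401)

0.16 0.74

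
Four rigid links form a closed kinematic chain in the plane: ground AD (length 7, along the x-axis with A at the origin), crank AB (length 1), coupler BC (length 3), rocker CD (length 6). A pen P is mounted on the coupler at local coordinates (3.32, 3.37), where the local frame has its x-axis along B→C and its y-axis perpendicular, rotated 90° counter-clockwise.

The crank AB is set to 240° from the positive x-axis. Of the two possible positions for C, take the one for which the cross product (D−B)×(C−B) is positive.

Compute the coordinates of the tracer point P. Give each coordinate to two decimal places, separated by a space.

A=(0,0), D=(7.00,0)
B = A + 1.00·(cos240°, sin240°) = (-0.5000, -0.8660)
|BD| = 7.5498
circle(B,3.00) ∩ circle(D,6.00): a=1.9868, h=2.2478
  candidates: C₊=(1.2158,1.5948) cross=16.971; C₋=(1.7315,-2.8711) cross=-16.971
  mode + wants cross > 0 → take C=(1.2158,1.5948) (cross=16.971)
ex = (C−B)/|BC| = (0.5719,0.8203); ey = (-0.8203,0.5719)
P = B + 3.32·ex + 3.37·ey = (-1.3655,3.7848)

-1.37 3.78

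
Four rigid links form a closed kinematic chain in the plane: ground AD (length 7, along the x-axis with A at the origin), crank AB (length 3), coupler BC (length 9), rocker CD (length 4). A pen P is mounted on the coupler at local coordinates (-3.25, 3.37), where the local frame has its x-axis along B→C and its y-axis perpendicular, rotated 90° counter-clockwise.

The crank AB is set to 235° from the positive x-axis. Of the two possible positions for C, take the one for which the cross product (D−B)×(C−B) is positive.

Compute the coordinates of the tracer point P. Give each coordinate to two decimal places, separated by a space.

A=(0,0), D=(7.00,0)
B = A + 3.00·(cos235°, sin235°) = (-1.7207, -2.4575)
|BD| = 9.0604
circle(B,9.00) ∩ circle(D,4.00): a=8.1172, h=3.8872
  candidates: C₊=(5.0379,3.4857) cross=35.220; C₋=(7.1466,-3.9973) cross=-35.220
  mode + wants cross > 0 → take C=(5.0379,3.4857) (cross=35.220)
ex = (C−B)/|BC| = (0.7510,0.6604); ey = (-0.6604,0.7510)
P = B + -3.25·ex + 3.37·ey = (-6.3867,-2.0729)

-6.39 -2.07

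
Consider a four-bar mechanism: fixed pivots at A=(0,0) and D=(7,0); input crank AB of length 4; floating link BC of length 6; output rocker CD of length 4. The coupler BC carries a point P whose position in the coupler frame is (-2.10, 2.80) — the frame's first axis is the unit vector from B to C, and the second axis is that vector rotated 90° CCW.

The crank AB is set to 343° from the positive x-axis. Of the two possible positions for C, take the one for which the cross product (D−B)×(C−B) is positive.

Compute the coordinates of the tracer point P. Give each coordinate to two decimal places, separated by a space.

A=(0,0), D=(7.00,0)
B = A + 4.00·(cos343°, sin343°) = (3.8252, -1.1695)
|BD| = 3.3833
circle(B,6.00) ∩ circle(D,4.00): a=4.6473, h=3.7950
  candidates: C₊=(6.8743,3.9980) cross=12.840; C₋=(9.4979,-3.1242) cross=-12.840
  mode + wants cross > 0 → take C=(6.8743,3.9980) (cross=12.840)
ex = (C−B)/|BC| = (0.5082,0.8613); ey = (-0.8613,0.5082)
P = B + -2.10·ex + 2.80·ey = (0.3465,-1.5552)

0.35 -1.56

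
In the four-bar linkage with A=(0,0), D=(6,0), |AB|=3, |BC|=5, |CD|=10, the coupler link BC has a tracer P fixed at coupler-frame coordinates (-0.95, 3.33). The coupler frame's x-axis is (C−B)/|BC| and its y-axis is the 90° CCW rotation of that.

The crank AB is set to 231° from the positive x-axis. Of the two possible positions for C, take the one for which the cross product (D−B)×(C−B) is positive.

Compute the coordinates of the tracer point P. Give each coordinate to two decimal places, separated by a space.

A=(0,0), D=(6.00,0)
B = A + 3.00·(cos231°, sin231°) = (-1.8880, -2.3314)
|BD| = 8.2253
circle(B,5.00) ∩ circle(D,10.00): a=-0.4465, h=4.9800
  candidates: C₊=(-3.7277,2.3178) cross=40.962; C₋=(-0.9045,-7.2338) cross=-40.962
  mode + wants cross > 0 → take C=(-3.7277,2.3178) (cross=40.962)
ex = (C−B)/|BC| = (-0.3679,0.9298); ey = (-0.9298,-0.3679)
P = B + -0.95·ex + 3.33·ey = (-4.6348,-4.4400)

-4.63 -4.44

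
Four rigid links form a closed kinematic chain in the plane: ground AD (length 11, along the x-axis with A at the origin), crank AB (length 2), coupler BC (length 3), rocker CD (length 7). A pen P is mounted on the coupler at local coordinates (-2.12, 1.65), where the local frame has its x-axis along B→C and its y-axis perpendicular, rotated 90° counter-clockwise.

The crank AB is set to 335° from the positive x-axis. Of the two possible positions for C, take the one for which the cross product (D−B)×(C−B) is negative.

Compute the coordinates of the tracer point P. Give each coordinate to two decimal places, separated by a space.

0.81 1.65

A=(0,0), D=(11.00,0)
B = A + 2.00·(cos335°, sin335°) = (1.8126, -0.8452)
|BD| = 9.2262
circle(B,3.00) ∩ circle(D,7.00): a=2.4453, h=1.7379
  candidates: C₊=(4.0885,1.1094) cross=16.034; C₋=(4.4069,-2.3518) cross=-16.034
  mode - wants cross < 0 → take C=(4.4069,-2.3518) (cross=-16.034)
ex = (C−B)/|BC| = (0.8648,-0.5022); ey = (0.5022,0.8648)
P = B + -2.12·ex + 1.65·ey = (0.8079,1.6463)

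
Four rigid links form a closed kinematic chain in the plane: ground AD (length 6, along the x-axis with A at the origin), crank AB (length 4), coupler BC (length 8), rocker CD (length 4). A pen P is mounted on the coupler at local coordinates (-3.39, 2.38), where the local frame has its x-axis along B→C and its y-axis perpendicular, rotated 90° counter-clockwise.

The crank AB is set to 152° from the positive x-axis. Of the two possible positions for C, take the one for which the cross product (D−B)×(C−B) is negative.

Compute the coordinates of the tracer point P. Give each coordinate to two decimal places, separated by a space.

A=(0,0), D=(6.00,0)
B = A + 4.00·(cos152°, sin152°) = (-3.5318, 1.8779)
|BD| = 9.7150
circle(B,8.00) ∩ circle(D,4.00): a=7.3279, h=3.2096
  candidates: C₊=(4.2783,3.6105) cross=31.182; C₋=(3.0375,-2.6877) cross=-31.182
  mode - wants cross < 0 → take C=(3.0375,-2.6877) (cross=-31.182)
ex = (C−B)/|BC| = (0.8212,-0.5707); ey = (0.5707,0.8212)
P = B + -3.39·ex + 2.38·ey = (-4.9573,5.7669)

-4.96 5.77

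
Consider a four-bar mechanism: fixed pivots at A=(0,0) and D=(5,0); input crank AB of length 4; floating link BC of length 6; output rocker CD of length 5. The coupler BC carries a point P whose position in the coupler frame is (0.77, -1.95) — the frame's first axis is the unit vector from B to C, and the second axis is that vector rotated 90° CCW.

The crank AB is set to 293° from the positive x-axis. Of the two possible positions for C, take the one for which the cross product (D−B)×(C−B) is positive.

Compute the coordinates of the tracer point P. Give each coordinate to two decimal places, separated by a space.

A=(0,0), D=(5.00,0)
B = A + 4.00·(cos293°, sin293°) = (1.5629, -3.6820)
|BD| = 5.0369
circle(B,6.00) ∩ circle(D,5.00): a=3.6104, h=4.7922
  candidates: C₊=(0.5235,2.2273) cross=24.138; C₋=(7.5297,-4.3129) cross=-24.138
  mode + wants cross > 0 → take C=(0.5235,2.2273) (cross=24.138)
ex = (C−B)/|BC| = (-0.1732,0.9849); ey = (-0.9849,-0.1732)
P = B + 0.77·ex + -1.95·ey = (3.3500,-2.5858)

3.35 -2.59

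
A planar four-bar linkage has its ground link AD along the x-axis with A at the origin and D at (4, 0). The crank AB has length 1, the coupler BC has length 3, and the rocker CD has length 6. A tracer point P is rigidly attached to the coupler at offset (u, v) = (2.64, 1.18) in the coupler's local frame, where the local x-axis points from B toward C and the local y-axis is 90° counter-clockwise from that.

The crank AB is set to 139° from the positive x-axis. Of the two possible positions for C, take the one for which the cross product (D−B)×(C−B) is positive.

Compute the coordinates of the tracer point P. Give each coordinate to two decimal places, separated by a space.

-1.94 3.29

A=(0,0), D=(4.00,0)
B = A + 1.00·(cos139°, sin139°) = (-0.7547, 0.6561)
|BD| = 4.7998
circle(B,3.00) ∩ circle(D,6.00): a=-0.4128, h=2.9715
  candidates: C₊=(-0.7574,3.6561) cross=14.262; C₋=(-1.5698,-2.2311) cross=-14.262
  mode + wants cross > 0 → take C=(-0.7574,3.6561) (cross=14.262)
ex = (C−B)/|BC| = (-0.0009,1.0000); ey = (-1.0000,-0.0009)
P = B + 2.64·ex + 1.18·ey = (-1.9371,3.2950)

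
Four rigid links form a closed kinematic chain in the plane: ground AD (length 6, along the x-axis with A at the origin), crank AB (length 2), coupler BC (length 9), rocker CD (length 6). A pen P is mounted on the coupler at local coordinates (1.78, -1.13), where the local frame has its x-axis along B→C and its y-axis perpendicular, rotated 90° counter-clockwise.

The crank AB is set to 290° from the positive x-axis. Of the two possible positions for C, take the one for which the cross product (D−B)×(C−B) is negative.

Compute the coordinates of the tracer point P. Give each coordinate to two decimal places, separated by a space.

1.93 -3.58

A=(0,0), D=(6.00,0)
B = A + 2.00·(cos290°, sin290°) = (0.6840, -1.8794)
|BD| = 5.6384
circle(B,9.00) ∩ circle(D,6.00): a=6.8097, h=5.8846
  candidates: C₊=(5.1429,5.9385) cross=33.179; C₋=(9.0658,-5.1576) cross=-33.179
  mode - wants cross < 0 → take C=(9.0658,-5.1576) (cross=-33.179)
ex = (C−B)/|BC| = (0.9313,-0.3642); ey = (0.3642,0.9313)
P = B + 1.78·ex + -1.13·ey = (1.9302,-3.5801)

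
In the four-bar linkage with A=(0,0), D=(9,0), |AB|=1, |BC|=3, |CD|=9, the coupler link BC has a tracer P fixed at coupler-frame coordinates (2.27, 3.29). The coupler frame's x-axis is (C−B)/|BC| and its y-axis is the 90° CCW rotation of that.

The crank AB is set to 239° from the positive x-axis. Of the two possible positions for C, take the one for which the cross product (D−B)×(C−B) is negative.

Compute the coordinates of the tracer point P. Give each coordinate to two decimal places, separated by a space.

A=(0,0), D=(9.00,0)
B = A + 1.00·(cos239°, sin239°) = (-0.5150, -0.8572)
|BD| = 9.5536
circle(B,3.00) ∩ circle(D,9.00): a=1.0086, h=2.8254
  candidates: C₊=(0.2360,2.0473) cross=26.993; C₋=(0.7430,-3.5807) cross=-26.993
  mode - wants cross < 0 → take C=(0.7430,-3.5807) (cross=-26.993)
ex = (C−B)/|BC| = (0.4193,-0.9078); ey = (0.9078,0.4193)
P = B + 2.27·ex + 3.29·ey = (3.4236,-1.5384)

3.42 -1.54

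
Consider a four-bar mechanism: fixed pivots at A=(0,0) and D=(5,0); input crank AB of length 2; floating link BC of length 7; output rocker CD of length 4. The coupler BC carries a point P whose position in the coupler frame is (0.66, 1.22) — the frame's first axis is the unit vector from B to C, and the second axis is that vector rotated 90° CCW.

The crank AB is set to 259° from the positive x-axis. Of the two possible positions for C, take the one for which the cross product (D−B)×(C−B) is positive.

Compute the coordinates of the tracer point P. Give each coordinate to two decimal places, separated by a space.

-1.00 -0.72

A=(0,0), D=(5.00,0)
B = A + 2.00·(cos259°, sin259°) = (-0.3816, -1.9633)
|BD| = 5.7285
circle(B,7.00) ∩ circle(D,4.00): a=5.7446, h=4.0000
  candidates: C₊=(3.6442,3.7632) cross=22.914; C₋=(6.3859,-3.7522) cross=-22.914
  mode + wants cross > 0 → take C=(3.6442,3.7632) (cross=22.914)
ex = (C−B)/|BC| = (0.5751,0.8181); ey = (-0.8181,0.5751)
P = B + 0.66·ex + 1.22·ey = (-1.0001,-0.7217)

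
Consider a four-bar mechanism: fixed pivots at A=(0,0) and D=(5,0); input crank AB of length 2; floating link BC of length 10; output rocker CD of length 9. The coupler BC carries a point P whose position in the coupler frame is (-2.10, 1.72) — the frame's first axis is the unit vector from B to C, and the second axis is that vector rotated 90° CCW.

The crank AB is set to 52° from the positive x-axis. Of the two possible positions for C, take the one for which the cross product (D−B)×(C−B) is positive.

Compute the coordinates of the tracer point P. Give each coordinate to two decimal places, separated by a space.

-1.48 1.48

A=(0,0), D=(5.00,0)
B = A + 2.00·(cos52°, sin52°) = (1.2313, 1.5760)
|BD| = 4.0849
circle(B,10.00) ∩ circle(D,9.00): a=4.3681, h=8.9955
  candidates: C₊=(8.7318,8.1898) cross=36.746; C₋=(1.7906,-8.4083) cross=-36.746
  mode + wants cross > 0 → take C=(8.7318,8.1898) (cross=36.746)
ex = (C−B)/|BC| = (0.7500,0.6614); ey = (-0.6614,0.7500)
P = B + -2.10·ex + 1.72·ey = (-1.4814,1.4772)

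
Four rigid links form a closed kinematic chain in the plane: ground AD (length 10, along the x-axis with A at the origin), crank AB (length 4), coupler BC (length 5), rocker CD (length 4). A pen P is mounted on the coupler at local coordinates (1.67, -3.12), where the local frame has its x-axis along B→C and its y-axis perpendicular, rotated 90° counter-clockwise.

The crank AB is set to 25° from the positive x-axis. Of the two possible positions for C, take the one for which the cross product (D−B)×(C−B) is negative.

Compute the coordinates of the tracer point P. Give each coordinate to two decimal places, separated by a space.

A=(0,0), D=(10.00,0)
B = A + 4.00·(cos25°, sin25°) = (3.6252, 1.6905)
|BD| = 6.5951
circle(B,5.00) ∩ circle(D,4.00): a=3.9799, h=3.0266
  candidates: C₊=(8.2479,3.5959) cross=19.961; C₋=(6.6963,-2.2552) cross=-19.961
  mode - wants cross < 0 → take C=(6.6963,-2.2552) (cross=-19.961)
ex = (C−B)/|BC| = (0.6142,-0.7891); ey = (0.7891,0.6142)
P = B + 1.67·ex + -3.12·ey = (2.1889,-1.5438)

2.19 -1.54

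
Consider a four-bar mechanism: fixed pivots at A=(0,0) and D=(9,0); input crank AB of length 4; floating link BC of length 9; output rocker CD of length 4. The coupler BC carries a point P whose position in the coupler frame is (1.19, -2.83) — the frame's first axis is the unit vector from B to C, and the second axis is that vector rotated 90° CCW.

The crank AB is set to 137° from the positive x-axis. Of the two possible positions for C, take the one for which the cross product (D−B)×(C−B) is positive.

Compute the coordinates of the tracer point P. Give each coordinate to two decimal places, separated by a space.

-1.74 -0.10

A=(0,0), D=(9.00,0)
B = A + 4.00·(cos137°, sin137°) = (-2.9254, 2.7280)
|BD| = 12.2335
circle(B,9.00) ∩ circle(D,4.00): a=8.7734, h=2.0070
  candidates: C₊=(6.0746,2.7280) cross=24.552; C₋=(5.1795,-1.1848) cross=-24.552
  mode + wants cross > 0 → take C=(6.0746,2.7280) (cross=24.552)
ex = (C−B)/|BC| = (1.0000,0.0000); ey = (-0.0000,1.0000)
P = B + 1.19·ex + -2.83·ey = (-1.7354,-0.1020)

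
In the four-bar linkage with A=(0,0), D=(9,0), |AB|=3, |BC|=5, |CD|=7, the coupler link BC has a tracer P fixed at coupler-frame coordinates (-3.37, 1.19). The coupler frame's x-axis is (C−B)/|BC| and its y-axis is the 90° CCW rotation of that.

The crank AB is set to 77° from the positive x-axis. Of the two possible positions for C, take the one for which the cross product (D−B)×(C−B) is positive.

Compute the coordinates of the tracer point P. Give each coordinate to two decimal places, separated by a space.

A=(0,0), D=(9.00,0)
B = A + 3.00·(cos77°, sin77°) = (0.6749, 2.9231)
|BD| = 8.8234
circle(B,5.00) ∩ circle(D,7.00): a=3.0517, h=3.9607
  candidates: C₊=(4.8664,5.6492) cross=34.947; C₋=(2.2421,-1.8249) cross=-34.947
  mode + wants cross > 0 → take C=(4.8664,5.6492) (cross=34.947)
ex = (C−B)/|BC| = (0.8383,0.5452); ey = (-0.5452,0.8383)
P = B + -3.37·ex + 1.19·ey = (-2.7990,2.0833)

-2.80 2.08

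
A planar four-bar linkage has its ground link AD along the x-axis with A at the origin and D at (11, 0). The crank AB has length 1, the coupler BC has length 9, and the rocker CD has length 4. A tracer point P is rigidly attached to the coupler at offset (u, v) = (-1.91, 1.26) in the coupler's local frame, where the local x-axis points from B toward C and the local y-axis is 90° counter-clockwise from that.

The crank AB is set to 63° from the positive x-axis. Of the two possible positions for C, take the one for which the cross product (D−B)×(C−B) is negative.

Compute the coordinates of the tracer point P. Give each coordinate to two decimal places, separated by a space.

A=(0,0), D=(11.00,0)
B = A + 1.00·(cos63°, sin63°) = (0.4540, 0.8910)
|BD| = 10.5836
circle(B,9.00) ∩ circle(D,4.00): a=8.3626, h=3.3267
  candidates: C₊=(9.0670,3.5019) cross=35.209; C₋=(8.5068,-3.1279) cross=-35.209
  mode - wants cross < 0 → take C=(8.5068,-3.1279) (cross=-35.209)
ex = (C−B)/|BC| = (0.8948,-0.4466); ey = (0.4466,0.8948)
P = B + -1.91·ex + 1.26·ey = (-0.6923,2.8713)

-0.69 2.87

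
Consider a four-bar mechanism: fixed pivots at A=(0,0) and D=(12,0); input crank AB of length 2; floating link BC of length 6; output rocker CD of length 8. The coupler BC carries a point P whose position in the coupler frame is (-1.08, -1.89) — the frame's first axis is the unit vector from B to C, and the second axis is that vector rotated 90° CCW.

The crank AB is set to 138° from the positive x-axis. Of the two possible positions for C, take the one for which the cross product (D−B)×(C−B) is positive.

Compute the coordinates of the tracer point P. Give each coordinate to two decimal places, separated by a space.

-2.18 -0.72

A=(0,0), D=(12.00,0)
B = A + 2.00·(cos138°, sin138°) = (-1.4863, 1.3383)
|BD| = 13.5525
circle(B,6.00) ∩ circle(D,8.00): a=5.7432, h=1.7364
  candidates: C₊=(4.4004,2.4991) cross=23.533; C₋=(4.0574,-0.9568) cross=-23.533
  mode + wants cross > 0 → take C=(4.4004,2.4991) (cross=23.533)
ex = (C−B)/|BC| = (0.9811,0.1935); ey = (-0.1935,0.9811)
P = B + -1.08·ex + -1.89·ey = (-2.1802,-0.7250)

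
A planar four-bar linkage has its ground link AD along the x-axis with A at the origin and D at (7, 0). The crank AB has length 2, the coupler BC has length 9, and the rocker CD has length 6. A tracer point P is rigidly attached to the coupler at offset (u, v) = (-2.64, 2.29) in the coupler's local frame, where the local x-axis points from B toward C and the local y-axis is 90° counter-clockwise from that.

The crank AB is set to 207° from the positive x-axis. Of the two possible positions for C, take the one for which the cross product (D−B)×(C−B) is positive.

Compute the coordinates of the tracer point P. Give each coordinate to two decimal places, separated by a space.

A=(0,0), D=(7.00,0)
B = A + 2.00·(cos207°, sin207°) = (-1.7820, -0.9080)
|BD| = 8.8288
circle(B,9.00) ∩ circle(D,6.00): a=6.9629, h=5.7025
  candidates: C₊=(4.5575,5.4803) cross=50.346; C₋=(5.7304,-5.8641) cross=-50.346
  mode + wants cross > 0 → take C=(4.5575,5.4803) (cross=50.346)
ex = (C−B)/|BC| = (0.7044,0.7098); ey = (-0.7098,0.7044)
P = B + -2.64·ex + 2.29·ey = (-5.2671,-1.1688)

-5.27 -1.17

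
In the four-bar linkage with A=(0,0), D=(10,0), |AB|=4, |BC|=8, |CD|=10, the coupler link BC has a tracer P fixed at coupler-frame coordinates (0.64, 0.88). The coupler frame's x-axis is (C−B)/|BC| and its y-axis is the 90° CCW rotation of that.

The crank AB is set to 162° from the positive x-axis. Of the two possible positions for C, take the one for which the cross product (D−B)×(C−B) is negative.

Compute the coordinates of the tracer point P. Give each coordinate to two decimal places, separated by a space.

A=(0,0), D=(10.00,0)
B = A + 4.00·(cos162°, sin162°) = (-3.8042, 1.2361)
|BD| = 13.8595
circle(B,8.00) ∩ circle(D,10.00): a=5.6310, h=5.6826
  candidates: C₊=(2.3111,6.3938) cross=78.758; C₋=(1.2975,-4.9261) cross=-78.758
  mode - wants cross < 0 → take C=(1.2975,-4.9261) (cross=-78.758)
ex = (C−B)/|BC| = (0.6377,-0.7703); ey = (0.7703,0.6377)
P = B + 0.64·ex + 0.88·ey = (-2.7182,1.3043)

-2.72 1.30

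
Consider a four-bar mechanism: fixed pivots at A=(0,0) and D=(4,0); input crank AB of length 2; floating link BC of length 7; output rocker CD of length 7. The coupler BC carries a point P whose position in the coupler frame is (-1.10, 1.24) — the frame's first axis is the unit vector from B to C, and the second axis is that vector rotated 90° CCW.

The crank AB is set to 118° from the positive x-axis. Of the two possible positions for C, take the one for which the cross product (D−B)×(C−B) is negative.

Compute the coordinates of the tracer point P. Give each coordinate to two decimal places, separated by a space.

A=(0,0), D=(4.00,0)
B = A + 2.00·(cos118°, sin118°) = (-0.9389, 1.7659)
|BD| = 5.2451
circle(B,7.00) ∩ circle(D,7.00): a=2.6226, h=6.4902
  candidates: C₊=(3.7156,6.9942) cross=34.042; C₋=(-0.6545,-5.2283) cross=-34.042
  mode - wants cross < 0 → take C=(-0.6545,-5.2283) (cross=-34.042)
ex = (C−B)/|BC| = (0.0406,-0.9992); ey = (0.9992,0.0406)
P = B + -1.10·ex + 1.24·ey = (0.2553,2.9154)

0.26 2.92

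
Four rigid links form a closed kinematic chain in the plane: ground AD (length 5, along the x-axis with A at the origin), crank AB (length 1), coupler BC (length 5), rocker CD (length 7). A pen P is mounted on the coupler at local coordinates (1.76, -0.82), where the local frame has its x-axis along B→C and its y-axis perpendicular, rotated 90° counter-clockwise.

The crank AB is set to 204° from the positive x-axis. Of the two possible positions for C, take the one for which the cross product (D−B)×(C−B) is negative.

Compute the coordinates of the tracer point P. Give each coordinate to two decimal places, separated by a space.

A=(0,0), D=(5.00,0)
B = A + 1.00·(cos204°, sin204°) = (-0.9135, -0.4067)
|BD| = 5.9275
circle(B,5.00) ∩ circle(D,7.00): a=0.9393, h=4.9110
  candidates: C₊=(-0.3134,4.5571) cross=29.110; C₋=(0.3605,-5.2417) cross=-29.110
  mode - wants cross < 0 → take C=(0.3605,-5.2417) (cross=-29.110)
ex = (C−B)/|BC| = (0.2548,-0.9670); ey = (0.9670,0.2548)
P = B + 1.76·ex + -0.82·ey = (-1.2580,-2.3176)

-1.26 -2.32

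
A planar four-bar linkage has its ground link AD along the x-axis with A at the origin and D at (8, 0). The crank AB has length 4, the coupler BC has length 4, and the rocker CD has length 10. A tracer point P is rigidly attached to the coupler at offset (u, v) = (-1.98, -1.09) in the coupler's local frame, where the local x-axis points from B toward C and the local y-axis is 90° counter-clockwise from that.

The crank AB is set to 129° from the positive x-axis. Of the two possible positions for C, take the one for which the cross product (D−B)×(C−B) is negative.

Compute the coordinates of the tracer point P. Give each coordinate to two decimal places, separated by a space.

-3.87 4.92

A=(0,0), D=(8.00,0)
B = A + 4.00·(cos129°, sin129°) = (-2.5173, 3.1086)
|BD| = 10.9671
circle(B,4.00) ∩ circle(D,10.00): a=1.6539, h=3.6421
  candidates: C₊=(0.1011,6.1325) cross=39.943; C₋=(-1.9636,-0.8529) cross=-39.943
  mode - wants cross < 0 → take C=(-1.9636,-0.8529) (cross=-39.943)
ex = (C−B)/|BC| = (0.1384,-0.9904); ey = (0.9904,0.1384)
P = B + -1.98·ex + -1.09·ey = (-3.8709,4.9186)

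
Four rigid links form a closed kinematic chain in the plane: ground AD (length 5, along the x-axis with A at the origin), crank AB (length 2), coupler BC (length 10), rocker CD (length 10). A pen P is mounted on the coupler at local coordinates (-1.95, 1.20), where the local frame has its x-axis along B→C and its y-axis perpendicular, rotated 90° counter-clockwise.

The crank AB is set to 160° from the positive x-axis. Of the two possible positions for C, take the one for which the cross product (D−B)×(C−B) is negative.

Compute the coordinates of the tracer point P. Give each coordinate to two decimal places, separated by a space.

A=(0,0), D=(5.00,0)
B = A + 2.00·(cos160°, sin160°) = (-1.8794, 0.6840)
|BD| = 6.9133
circle(B,10.00) ∩ circle(D,10.00): a=3.4567, h=9.3836
  candidates: C₊=(2.4888,9.6796) cross=64.872; C₋=(0.6318,-8.9955) cross=-64.872
  mode - wants cross < 0 → take C=(0.6318,-8.9955) (cross=-64.872)
ex = (C−B)/|BC| = (0.2511,-0.9680); ey = (0.9680,0.2511)
P = B + -1.95·ex + 1.20·ey = (-1.2075,2.8729)

-1.21 2.87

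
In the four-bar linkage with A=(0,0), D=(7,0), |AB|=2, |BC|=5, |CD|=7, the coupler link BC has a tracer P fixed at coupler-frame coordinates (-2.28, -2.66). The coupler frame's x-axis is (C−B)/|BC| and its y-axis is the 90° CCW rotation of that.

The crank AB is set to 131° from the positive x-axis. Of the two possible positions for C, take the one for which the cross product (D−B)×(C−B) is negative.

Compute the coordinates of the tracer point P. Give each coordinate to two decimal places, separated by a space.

-4.67 2.52

A=(0,0), D=(7.00,0)
B = A + 2.00·(cos131°, sin131°) = (-1.3121, 1.5094)
|BD| = 8.4481
circle(B,5.00) ∩ circle(D,7.00): a=2.8036, h=4.1400
  candidates: C₊=(2.1861,5.0819) cross=34.975; C₋=(0.7066,-3.0649) cross=-34.975
  mode - wants cross < 0 → take C=(0.7066,-3.0649) (cross=-34.975)
ex = (C−B)/|BC| = (0.4038,-0.9149); ey = (0.9149,0.4038)
P = B + -2.28·ex + -2.66·ey = (-4.6662,2.5213)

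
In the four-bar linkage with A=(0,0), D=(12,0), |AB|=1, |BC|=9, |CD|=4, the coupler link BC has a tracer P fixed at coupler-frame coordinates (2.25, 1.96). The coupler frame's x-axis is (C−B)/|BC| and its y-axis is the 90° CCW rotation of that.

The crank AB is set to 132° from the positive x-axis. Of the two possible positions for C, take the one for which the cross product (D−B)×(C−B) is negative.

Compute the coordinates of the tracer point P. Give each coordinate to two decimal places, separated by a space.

1.93 2.21

A=(0,0), D=(12.00,0)
B = A + 1.00·(cos132°, sin132°) = (-0.6691, 0.7431)
|BD| = 12.6909
circle(B,9.00) ∩ circle(D,4.00): a=8.9063, h=1.2950
  candidates: C₊=(8.2978,1.5144) cross=16.435; C₋=(8.1461,-1.0712) cross=-16.435
  mode - wants cross < 0 → take C=(8.1461,-1.0712) (cross=-16.435)
ex = (C−B)/|BC| = (0.9795,-0.2016); ey = (0.2016,0.9795)
P = B + 2.25·ex + 1.96·ey = (1.9298,2.2093)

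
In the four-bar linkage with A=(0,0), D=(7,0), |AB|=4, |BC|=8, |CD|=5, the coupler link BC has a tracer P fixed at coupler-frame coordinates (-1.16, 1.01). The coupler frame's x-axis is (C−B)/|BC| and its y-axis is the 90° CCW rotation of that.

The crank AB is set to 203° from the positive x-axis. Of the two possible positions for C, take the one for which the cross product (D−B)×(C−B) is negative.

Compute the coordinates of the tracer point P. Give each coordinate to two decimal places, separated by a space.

A=(0,0), D=(7.00,0)
B = A + 4.00·(cos203°, sin203°) = (-3.6820, -1.5629)
|BD| = 10.7958
circle(B,8.00) ∩ circle(D,5.00): a=7.2041, h=3.4786
  candidates: C₊=(2.9426,2.9219) cross=37.554; C₋=(3.9498,-3.9619) cross=-37.554
  mode - wants cross < 0 → take C=(3.9498,-3.9619) (cross=-37.554)
ex = (C−B)/|BC| = (0.9540,-0.2999); ey = (0.2999,0.9540)
P = B + -1.16·ex + 1.01·ey = (-4.4858,-0.2516)

-4.49 -0.25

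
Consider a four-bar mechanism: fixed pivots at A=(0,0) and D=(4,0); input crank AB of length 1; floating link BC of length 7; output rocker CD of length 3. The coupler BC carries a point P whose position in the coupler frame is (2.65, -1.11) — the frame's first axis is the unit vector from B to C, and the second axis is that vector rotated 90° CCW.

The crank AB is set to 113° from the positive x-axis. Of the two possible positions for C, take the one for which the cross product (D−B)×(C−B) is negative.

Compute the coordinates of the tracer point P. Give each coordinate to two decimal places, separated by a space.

1.40 -1.32

A=(0,0), D=(4.00,0)
B = A + 1.00·(cos113°, sin113°) = (-0.3907, 0.9205)
|BD| = 4.4862
circle(B,7.00) ∩ circle(D,3.00): a=6.7012, h=2.0233
  candidates: C₊=(6.5831,1.5257) cross=9.077; C₋=(5.7528,-2.4347) cross=-9.077
  mode - wants cross < 0 → take C=(5.7528,-2.4347) (cross=-9.077)
ex = (C−B)/|BC| = (0.8776,-0.4793); ey = (0.4793,0.8776)
P = B + 2.65·ex + -1.11·ey = (1.4030,-1.3239)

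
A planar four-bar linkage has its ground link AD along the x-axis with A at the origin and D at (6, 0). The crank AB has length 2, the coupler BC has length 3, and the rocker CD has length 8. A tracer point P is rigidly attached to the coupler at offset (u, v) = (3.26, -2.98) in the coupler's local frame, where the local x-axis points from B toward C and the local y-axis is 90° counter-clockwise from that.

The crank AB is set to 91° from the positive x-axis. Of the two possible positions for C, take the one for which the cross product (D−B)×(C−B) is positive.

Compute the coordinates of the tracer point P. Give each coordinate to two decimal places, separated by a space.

A=(0,0), D=(6.00,0)
B = A + 2.00·(cos91°, sin91°) = (-0.0349, 1.9997)
|BD| = 6.3576
circle(B,3.00) ∩ circle(D,8.00): a=-1.1468, h=2.7722
  candidates: C₊=(-0.2515,4.9919) cross=17.624; C₋=(-1.9954,-0.2711) cross=-17.624
  mode + wants cross > 0 → take C=(-0.2515,4.9919) (cross=17.624)
ex = (C−B)/|BC| = (-0.0722,0.9974); ey = (-0.9974,-0.0722)
P = B + 3.26·ex + -2.98·ey = (2.7019,5.4663)

2.70 5.47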